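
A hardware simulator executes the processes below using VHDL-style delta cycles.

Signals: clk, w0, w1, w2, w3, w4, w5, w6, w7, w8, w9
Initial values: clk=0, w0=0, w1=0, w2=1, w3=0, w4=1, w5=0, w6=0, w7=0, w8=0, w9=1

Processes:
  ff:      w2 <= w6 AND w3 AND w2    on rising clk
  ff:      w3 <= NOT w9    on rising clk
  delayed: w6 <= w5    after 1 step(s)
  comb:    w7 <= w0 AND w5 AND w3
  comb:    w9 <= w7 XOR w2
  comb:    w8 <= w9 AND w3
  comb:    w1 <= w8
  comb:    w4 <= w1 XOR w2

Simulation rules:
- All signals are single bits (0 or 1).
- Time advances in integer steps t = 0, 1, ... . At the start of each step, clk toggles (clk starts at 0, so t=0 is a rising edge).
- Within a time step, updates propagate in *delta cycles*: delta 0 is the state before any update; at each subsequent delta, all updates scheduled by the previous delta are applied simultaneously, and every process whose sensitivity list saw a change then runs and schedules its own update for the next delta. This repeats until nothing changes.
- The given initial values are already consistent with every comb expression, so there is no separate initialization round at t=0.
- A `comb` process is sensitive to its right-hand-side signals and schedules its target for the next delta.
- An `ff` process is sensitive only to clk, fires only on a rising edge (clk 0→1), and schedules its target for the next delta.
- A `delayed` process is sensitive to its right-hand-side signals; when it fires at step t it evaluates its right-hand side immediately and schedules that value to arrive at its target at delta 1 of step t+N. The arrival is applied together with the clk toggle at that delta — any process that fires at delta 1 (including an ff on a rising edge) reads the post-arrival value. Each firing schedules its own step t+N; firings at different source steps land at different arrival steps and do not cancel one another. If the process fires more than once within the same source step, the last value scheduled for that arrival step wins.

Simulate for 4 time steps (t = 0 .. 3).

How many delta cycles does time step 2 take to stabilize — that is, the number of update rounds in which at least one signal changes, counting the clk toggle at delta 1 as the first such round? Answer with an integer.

[bits: w4,w2,w3,w0,w8,w1,w6,w5,w7,w9,clk]
t=0: Δ0=11000000010 Δ1=11000000011 Δ2=10000000011 Δ3=00000000001 | 3Δ
t=1: Δ0=00000000001 Δ1=00000000000 | 1Δ
t=2: Δ0=00000000000 Δ1=00000000001 Δ2=00100000001 | 2Δ
t=3: Δ0=00100000001 Δ1=00100000000 | 1Δ

2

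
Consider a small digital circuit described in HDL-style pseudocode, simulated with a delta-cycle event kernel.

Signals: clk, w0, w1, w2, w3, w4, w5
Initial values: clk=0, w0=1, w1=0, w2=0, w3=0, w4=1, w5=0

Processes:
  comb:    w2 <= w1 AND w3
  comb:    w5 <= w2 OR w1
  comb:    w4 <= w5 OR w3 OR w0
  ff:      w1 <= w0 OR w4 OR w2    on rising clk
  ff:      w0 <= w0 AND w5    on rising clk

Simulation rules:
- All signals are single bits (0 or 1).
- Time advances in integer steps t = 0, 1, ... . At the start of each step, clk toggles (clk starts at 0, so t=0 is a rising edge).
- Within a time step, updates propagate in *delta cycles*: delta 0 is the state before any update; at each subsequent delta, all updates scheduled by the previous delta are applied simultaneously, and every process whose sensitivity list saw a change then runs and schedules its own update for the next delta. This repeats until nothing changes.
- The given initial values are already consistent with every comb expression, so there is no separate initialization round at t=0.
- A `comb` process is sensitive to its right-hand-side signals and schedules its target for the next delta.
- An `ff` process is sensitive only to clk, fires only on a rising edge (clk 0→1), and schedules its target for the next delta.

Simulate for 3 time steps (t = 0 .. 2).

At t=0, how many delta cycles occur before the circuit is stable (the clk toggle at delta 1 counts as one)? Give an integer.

[bits: w3,w1,w2,clk,w0,w4,w5]
t=0: Δ0=0000110 Δ1=0001110 Δ2=0101010 Δ3=0101001 Δ4=0101011 | 4Δ
t=1: Δ0=0101011 Δ1=0100011 | 1Δ
t=2: Δ0=0100011 Δ1=0101011 | 1Δ

4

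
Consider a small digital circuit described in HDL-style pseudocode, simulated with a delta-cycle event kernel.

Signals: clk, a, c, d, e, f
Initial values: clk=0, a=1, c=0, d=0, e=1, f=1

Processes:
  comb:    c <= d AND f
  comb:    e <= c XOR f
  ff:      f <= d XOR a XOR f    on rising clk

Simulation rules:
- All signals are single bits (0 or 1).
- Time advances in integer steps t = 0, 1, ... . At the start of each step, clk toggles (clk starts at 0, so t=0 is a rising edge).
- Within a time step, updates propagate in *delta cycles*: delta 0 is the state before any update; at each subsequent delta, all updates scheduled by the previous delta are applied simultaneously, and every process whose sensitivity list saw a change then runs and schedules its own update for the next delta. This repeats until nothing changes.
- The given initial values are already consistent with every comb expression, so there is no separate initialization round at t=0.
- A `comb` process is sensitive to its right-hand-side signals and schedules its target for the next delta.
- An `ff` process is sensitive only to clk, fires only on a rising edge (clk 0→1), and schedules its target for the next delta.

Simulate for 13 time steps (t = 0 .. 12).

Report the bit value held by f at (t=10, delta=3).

1

t0.Δ0 f=1 clk=0 c=0 d=0 a=1 e=1
t0.Δ1 f=1 clk=1 c=0 d=0 a=1 e=1
t0.Δ2 f=0 clk=1 c=0 d=0 a=1 e=1
t0.Δ3 f=0 clk=1 c=0 d=0 a=1 e=0
t1.Δ0 f=0 clk=1 c=0 d=0 a=1 e=0
t1.Δ1 f=0 clk=0 c=0 d=0 a=1 e=0
t2.Δ0 f=0 clk=0 c=0 d=0 a=1 e=0
t2.Δ1 f=0 clk=1 c=0 d=0 a=1 e=0
t2.Δ2 f=1 clk=1 c=0 d=0 a=1 e=0
t2.Δ3 f=1 clk=1 c=0 d=0 a=1 e=1
t3.Δ0 f=1 clk=1 c=0 d=0 a=1 e=1
t3.Δ1 f=1 clk=0 c=0 d=0 a=1 e=1
t4.Δ0 f=1 clk=0 c=0 d=0 a=1 e=1
t4.Δ1 f=1 clk=1 c=0 d=0 a=1 e=1
t4.Δ2 f=0 clk=1 c=0 d=0 a=1 e=1
t4.Δ3 f=0 clk=1 c=0 d=0 a=1 e=0
t5.Δ0 f=0 clk=1 c=0 d=0 a=1 e=0
t5.Δ1 f=0 clk=0 c=0 d=0 a=1 e=0
t6.Δ0 f=0 clk=0 c=0 d=0 a=1 e=0
t6.Δ1 f=0 clk=1 c=0 d=0 a=1 e=0
t6.Δ2 f=1 clk=1 c=0 d=0 a=1 e=0
t6.Δ3 f=1 clk=1 c=0 d=0 a=1 e=1
t7.Δ0 f=1 clk=1 c=0 d=0 a=1 e=1
t7.Δ1 f=1 clk=0 c=0 d=0 a=1 e=1
t8.Δ0 f=1 clk=0 c=0 d=0 a=1 e=1
t8.Δ1 f=1 clk=1 c=0 d=0 a=1 e=1
t8.Δ2 f=0 clk=1 c=0 d=0 a=1 e=1
t8.Δ3 f=0 clk=1 c=0 d=0 a=1 e=0
t9.Δ0 f=0 clk=1 c=0 d=0 a=1 e=0
t9.Δ1 f=0 clk=0 c=0 d=0 a=1 e=0
t10.Δ0 f=0 clk=0 c=0 d=0 a=1 e=0
t10.Δ1 f=0 clk=1 c=0 d=0 a=1 e=0
t10.Δ2 f=1 clk=1 c=0 d=0 a=1 e=0
t10.Δ3 f=1 clk=1 c=0 d=0 a=1 e=1
t11.Δ0 f=1 clk=1 c=0 d=0 a=1 e=1
t11.Δ1 f=1 clk=0 c=0 d=0 a=1 e=1
t12.Δ0 f=1 clk=0 c=0 d=0 a=1 e=1
t12.Δ1 f=1 clk=1 c=0 d=0 a=1 e=1
t12.Δ2 f=0 clk=1 c=0 d=0 a=1 e=1
t12.Δ3 f=0 clk=1 c=0 d=0 a=1 e=0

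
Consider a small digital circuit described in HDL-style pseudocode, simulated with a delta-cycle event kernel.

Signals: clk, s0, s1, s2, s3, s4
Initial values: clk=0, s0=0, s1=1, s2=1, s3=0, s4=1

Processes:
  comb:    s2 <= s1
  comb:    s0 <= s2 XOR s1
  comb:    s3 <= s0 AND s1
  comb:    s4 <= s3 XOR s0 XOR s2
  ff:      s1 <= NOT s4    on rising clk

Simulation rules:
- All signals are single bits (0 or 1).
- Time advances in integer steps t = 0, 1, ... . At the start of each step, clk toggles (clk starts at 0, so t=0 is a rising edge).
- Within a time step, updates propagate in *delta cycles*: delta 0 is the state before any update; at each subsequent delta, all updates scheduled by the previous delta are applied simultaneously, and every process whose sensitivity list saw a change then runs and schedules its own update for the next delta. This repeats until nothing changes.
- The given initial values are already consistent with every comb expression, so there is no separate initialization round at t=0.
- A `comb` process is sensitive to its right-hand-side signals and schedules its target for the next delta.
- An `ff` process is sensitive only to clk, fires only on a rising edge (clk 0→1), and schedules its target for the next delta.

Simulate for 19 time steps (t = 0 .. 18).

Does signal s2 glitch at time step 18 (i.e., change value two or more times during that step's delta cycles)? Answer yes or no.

t=0 Δ0: s2=1 s0=0 s1=1 s4=1 clk=0 s3=0
  Δ1: clk:0→1
  Δ2: s1:1→0
  Δ3: s2:1→0, s0:0→1
  Δ4: s0:1→0
  Δ5: s4:1→0
  (5Δ to stable)
t=1 Δ0: s2=0 s0=0 s1=0 s4=0 clk=1 s3=0
  Δ1: clk:1→0
  (1Δ to stable)
t=2 Δ0: s2=0 s0=0 s1=0 s4=0 clk=0 s3=0
  Δ1: clk:0→1
  Δ2: s1:0→1
  Δ3: s2:0→1, s0:0→1
  Δ4: s0:1→0, s3:0→1
  Δ5: s3:1→0
  Δ6: s4:0→1
  (6Δ to stable)
t=3 Δ0: s2=1 s0=0 s1=1 s4=1 clk=1 s3=0
  Δ1: clk:1→0
  (1Δ to stable)
t=4 Δ0: s2=1 s0=0 s1=1 s4=1 clk=0 s3=0
  Δ1: clk:0→1
  Δ2: s1:1→0
  Δ3: s2:1→0, s0:0→1
  Δ4: s0:1→0
  Δ5: s4:1→0
  (5Δ to stable)
t=5 Δ0: s2=0 s0=0 s1=0 s4=0 clk=1 s3=0
  Δ1: clk:1→0
  (1Δ to stable)
t=6 Δ0: s2=0 s0=0 s1=0 s4=0 clk=0 s3=0
  Δ1: clk:0→1
  Δ2: s1:0→1
  Δ3: s2:0→1, s0:0→1
  Δ4: s0:1→0, s3:0→1
  Δ5: s3:1→0
  Δ6: s4:0→1
  (6Δ to stable)
t=7 Δ0: s2=1 s0=0 s1=1 s4=1 clk=1 s3=0
  Δ1: clk:1→0
  (1Δ to stable)
t=8 Δ0: s2=1 s0=0 s1=1 s4=1 clk=0 s3=0
  Δ1: clk:0→1
  Δ2: s1:1→0
  Δ3: s2:1→0, s0:0→1
  Δ4: s0:1→0
  Δ5: s4:1→0
  (5Δ to stable)
t=9 Δ0: s2=0 s0=0 s1=0 s4=0 clk=1 s3=0
  Δ1: clk:1→0
  (1Δ to stable)
t=10 Δ0: s2=0 s0=0 s1=0 s4=0 clk=0 s3=0
  Δ1: clk:0→1
  Δ2: s1:0→1
  Δ3: s2:0→1, s0:0→1
  Δ4: s0:1→0, s3:0→1
  Δ5: s3:1→0
  Δ6: s4:0→1
  (6Δ to stable)
t=11 Δ0: s2=1 s0=0 s1=1 s4=1 clk=1 s3=0
  Δ1: clk:1→0
  (1Δ to stable)
t=12 Δ0: s2=1 s0=0 s1=1 s4=1 clk=0 s3=0
  Δ1: clk:0→1
  Δ2: s1:1→0
  Δ3: s2:1→0, s0:0→1
  Δ4: s0:1→0
  Δ5: s4:1→0
  (5Δ to stable)
t=13 Δ0: s2=0 s0=0 s1=0 s4=0 clk=1 s3=0
  Δ1: clk:1→0
  (1Δ to stable)
t=14 Δ0: s2=0 s0=0 s1=0 s4=0 clk=0 s3=0
  Δ1: clk:0→1
  Δ2: s1:0→1
  Δ3: s2:0→1, s0:0→1
  Δ4: s0:1→0, s3:0→1
  Δ5: s3:1→0
  Δ6: s4:0→1
  (6Δ to stable)
t=15 Δ0: s2=1 s0=0 s1=1 s4=1 clk=1 s3=0
  Δ1: clk:1→0
  (1Δ to stable)
t=16 Δ0: s2=1 s0=0 s1=1 s4=1 clk=0 s3=0
  Δ1: clk:0→1
  Δ2: s1:1→0
  Δ3: s2:1→0, s0:0→1
  Δ4: s0:1→0
  Δ5: s4:1→0
  (5Δ to stable)
t=17 Δ0: s2=0 s0=0 s1=0 s4=0 clk=1 s3=0
  Δ1: clk:1→0
  (1Δ to stable)
t=18 Δ0: s2=0 s0=0 s1=0 s4=0 clk=0 s3=0
  Δ1: clk:0→1
  Δ2: s1:0→1
  Δ3: s2:0→1, s0:0→1
  Δ4: s0:1→0, s3:0→1
  Δ5: s3:1→0
  Δ6: s4:0→1
  (6Δ to stable)

no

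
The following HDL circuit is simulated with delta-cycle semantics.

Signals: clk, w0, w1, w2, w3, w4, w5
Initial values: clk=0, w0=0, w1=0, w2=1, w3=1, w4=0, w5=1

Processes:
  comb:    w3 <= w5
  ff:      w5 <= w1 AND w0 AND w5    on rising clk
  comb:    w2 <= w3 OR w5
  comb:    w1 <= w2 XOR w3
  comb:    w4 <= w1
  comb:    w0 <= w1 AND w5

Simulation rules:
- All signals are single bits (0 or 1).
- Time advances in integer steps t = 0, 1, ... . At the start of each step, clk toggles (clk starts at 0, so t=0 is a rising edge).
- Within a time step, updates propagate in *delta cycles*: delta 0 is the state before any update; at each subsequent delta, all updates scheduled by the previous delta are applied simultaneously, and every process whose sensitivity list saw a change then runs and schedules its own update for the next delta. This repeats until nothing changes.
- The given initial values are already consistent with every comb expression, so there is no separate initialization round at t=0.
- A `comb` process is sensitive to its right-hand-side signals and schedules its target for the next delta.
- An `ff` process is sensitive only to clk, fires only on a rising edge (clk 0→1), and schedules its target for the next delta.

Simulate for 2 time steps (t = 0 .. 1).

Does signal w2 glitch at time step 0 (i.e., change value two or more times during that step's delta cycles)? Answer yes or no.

no

t0.Δ0 w4=0 w5=1 w0=0 clk=0 w3=1 w2=1 w1=0
t0.Δ1 w4=0 w5=1 w0=0 clk=1 w3=1 w2=1 w1=0
t0.Δ2 w4=0 w5=0 w0=0 clk=1 w3=1 w2=1 w1=0
t0.Δ3 w4=0 w5=0 w0=0 clk=1 w3=0 w2=1 w1=0
t0.Δ4 w4=0 w5=0 w0=0 clk=1 w3=0 w2=0 w1=1
t0.Δ5 w4=1 w5=0 w0=0 clk=1 w3=0 w2=0 w1=0
t0.Δ6 w4=0 w5=0 w0=0 clk=1 w3=0 w2=0 w1=0
t1.Δ0 w4=0 w5=0 w0=0 clk=1 w3=0 w2=0 w1=0
t1.Δ1 w4=0 w5=0 w0=0 clk=0 w3=0 w2=0 w1=0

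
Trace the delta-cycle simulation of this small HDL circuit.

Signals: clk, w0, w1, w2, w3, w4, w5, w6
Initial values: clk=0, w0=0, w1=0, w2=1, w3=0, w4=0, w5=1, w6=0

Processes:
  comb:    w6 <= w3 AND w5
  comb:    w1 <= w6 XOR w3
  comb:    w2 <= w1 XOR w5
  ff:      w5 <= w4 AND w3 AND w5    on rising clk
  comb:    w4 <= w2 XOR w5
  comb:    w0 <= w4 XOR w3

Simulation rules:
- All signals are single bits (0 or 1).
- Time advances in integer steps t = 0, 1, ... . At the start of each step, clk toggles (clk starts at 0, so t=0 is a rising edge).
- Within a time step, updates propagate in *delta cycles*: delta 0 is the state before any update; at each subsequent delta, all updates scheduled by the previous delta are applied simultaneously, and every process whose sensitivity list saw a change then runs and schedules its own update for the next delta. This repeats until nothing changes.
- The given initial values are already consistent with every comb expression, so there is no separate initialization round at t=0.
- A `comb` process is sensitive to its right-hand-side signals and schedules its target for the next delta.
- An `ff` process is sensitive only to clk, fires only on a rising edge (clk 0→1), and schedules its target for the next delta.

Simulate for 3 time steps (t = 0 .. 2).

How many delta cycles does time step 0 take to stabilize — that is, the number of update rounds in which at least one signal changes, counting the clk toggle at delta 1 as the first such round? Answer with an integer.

t=0 Δ0: w0=0 w1=0 clk=0 w6=0 w4=0 w2=1 w3=0 w5=1
  Δ1: clk:0→1
  Δ2: w5:1→0
  Δ3: w4:0→1, w2:1→0
  Δ4: w0:0→1, w4:1→0
  Δ5: w0:1→0
  (5Δ to stable)
t=1 Δ0: w0=0 w1=0 clk=1 w6=0 w4=0 w2=0 w3=0 w5=0
  Δ1: clk:1→0
  (1Δ to stable)
t=2 Δ0: w0=0 w1=0 clk=0 w6=0 w4=0 w2=0 w3=0 w5=0
  Δ1: clk:0→1
  (1Δ to stable)

5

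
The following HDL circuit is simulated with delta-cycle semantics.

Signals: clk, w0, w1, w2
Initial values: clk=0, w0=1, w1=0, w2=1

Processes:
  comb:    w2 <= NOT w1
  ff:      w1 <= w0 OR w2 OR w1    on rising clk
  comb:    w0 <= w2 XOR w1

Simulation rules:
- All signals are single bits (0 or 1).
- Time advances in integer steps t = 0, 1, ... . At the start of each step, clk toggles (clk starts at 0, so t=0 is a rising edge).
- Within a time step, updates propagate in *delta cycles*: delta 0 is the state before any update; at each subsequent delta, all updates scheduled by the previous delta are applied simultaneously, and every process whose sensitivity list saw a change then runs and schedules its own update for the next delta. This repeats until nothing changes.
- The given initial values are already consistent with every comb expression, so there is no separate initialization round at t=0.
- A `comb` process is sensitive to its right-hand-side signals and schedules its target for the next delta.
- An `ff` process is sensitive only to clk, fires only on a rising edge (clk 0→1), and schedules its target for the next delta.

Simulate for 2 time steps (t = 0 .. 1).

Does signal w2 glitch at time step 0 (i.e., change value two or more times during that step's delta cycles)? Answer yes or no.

t=0 Δ0: clk=0 w2=1 w0=1 w1=0
  Δ1: clk:0→1
  Δ2: w1:0→1
  Δ3: w2:1→0, w0:1→0
  Δ4: w0:0→1
  (4Δ to stable)
t=1 Δ0: clk=1 w2=0 w0=1 w1=1
  Δ1: clk:1→0
  (1Δ to stable)

no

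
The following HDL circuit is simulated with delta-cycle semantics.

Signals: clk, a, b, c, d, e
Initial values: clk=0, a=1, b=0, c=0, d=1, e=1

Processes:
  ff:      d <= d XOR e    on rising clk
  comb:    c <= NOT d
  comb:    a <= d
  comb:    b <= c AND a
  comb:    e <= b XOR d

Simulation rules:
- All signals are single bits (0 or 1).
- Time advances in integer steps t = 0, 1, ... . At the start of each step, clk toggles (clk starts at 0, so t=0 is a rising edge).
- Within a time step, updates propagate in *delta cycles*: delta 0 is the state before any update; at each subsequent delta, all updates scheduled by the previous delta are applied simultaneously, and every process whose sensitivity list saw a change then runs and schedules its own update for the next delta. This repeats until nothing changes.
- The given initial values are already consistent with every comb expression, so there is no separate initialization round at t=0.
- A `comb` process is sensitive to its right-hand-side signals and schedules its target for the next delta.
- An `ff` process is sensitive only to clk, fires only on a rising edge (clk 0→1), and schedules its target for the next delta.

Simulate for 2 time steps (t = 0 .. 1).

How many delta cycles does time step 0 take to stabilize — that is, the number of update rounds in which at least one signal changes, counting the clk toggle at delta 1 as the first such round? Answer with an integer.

t=0 Δ0: e=1 a=1 c=0 d=1 b=0 clk=0
  Δ1: clk:0→1
  Δ2: d:1→0
  Δ3: e:1→0, a:1→0, c:0→1
  (3Δ to stable)
t=1 Δ0: e=0 a=0 c=1 d=0 b=0 clk=1
  Δ1: clk:1→0
  (1Δ to stable)

3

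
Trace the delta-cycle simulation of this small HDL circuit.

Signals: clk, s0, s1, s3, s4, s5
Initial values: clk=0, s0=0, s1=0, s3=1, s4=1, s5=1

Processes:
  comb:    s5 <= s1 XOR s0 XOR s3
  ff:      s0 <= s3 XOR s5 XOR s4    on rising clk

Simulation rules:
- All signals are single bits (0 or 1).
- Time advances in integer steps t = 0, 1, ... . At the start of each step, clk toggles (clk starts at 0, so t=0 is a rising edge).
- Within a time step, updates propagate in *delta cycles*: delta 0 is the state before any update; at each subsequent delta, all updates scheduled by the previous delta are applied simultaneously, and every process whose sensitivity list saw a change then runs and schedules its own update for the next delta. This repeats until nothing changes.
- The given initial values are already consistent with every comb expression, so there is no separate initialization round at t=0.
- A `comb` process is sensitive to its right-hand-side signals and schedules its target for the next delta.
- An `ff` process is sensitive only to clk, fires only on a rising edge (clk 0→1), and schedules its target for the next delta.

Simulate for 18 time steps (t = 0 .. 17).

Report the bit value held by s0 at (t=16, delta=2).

[bits: s0,s4,s5,s3,clk,s1]
t=0: Δ0=011100 Δ1=011110 Δ2=111110 Δ3=110110 | 3Δ
t=1: Δ0=110110 Δ1=110100 | 1Δ
t=2: Δ0=110100 Δ1=110110 Δ2=010110 Δ3=011110 | 3Δ
t=3: Δ0=011110 Δ1=011100 | 1Δ
t=4: Δ0=011100 Δ1=011110 Δ2=111110 Δ3=110110 | 3Δ
t=5: Δ0=110110 Δ1=110100 | 1Δ
t=6: Δ0=110100 Δ1=110110 Δ2=010110 Δ3=011110 | 3Δ
t=7: Δ0=011110 Δ1=011100 | 1Δ
t=8: Δ0=011100 Δ1=011110 Δ2=111110 Δ3=110110 | 3Δ
t=9: Δ0=110110 Δ1=110100 | 1Δ
t=10: Δ0=110100 Δ1=110110 Δ2=010110 Δ3=011110 | 3Δ
t=11: Δ0=011110 Δ1=011100 | 1Δ
t=12: Δ0=011100 Δ1=011110 Δ2=111110 Δ3=110110 | 3Δ
t=13: Δ0=110110 Δ1=110100 | 1Δ
t=14: Δ0=110100 Δ1=110110 Δ2=010110 Δ3=011110 | 3Δ
t=15: Δ0=011110 Δ1=011100 | 1Δ
t=16: Δ0=011100 Δ1=011110 Δ2=111110 Δ3=110110 | 3Δ
t=17: Δ0=110110 Δ1=110100 | 1Δ

1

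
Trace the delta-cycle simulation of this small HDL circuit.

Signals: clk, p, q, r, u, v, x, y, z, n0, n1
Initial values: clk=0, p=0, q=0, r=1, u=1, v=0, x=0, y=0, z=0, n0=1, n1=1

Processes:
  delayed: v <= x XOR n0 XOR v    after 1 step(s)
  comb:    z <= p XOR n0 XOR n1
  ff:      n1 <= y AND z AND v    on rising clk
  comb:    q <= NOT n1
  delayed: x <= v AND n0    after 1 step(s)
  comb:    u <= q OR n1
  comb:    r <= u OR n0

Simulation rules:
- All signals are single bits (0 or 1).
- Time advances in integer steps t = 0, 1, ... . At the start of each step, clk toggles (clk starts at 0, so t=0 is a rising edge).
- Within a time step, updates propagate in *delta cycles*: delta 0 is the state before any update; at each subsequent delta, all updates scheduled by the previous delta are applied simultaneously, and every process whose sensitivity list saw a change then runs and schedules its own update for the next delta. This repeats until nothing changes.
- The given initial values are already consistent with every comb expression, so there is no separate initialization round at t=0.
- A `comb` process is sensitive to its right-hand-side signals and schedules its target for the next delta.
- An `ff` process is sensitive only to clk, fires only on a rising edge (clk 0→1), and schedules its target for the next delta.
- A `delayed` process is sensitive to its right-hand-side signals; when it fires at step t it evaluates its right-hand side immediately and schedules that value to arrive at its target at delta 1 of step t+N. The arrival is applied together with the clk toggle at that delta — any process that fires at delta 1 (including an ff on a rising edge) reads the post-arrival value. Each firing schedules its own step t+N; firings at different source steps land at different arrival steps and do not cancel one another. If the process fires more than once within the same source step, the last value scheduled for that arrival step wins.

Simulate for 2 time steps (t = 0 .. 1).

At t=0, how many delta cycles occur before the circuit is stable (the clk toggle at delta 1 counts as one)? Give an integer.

4

[bits: u,v,r,p,q,z,n1,n0,clk,x,y]
t=0: Δ0=10100011000 Δ1=10100011100 Δ2=10100001100 Δ3=00101101100 Δ4=10101101100 | 4Δ
t=1: Δ0=10101101100 Δ1=10101101000 | 1Δ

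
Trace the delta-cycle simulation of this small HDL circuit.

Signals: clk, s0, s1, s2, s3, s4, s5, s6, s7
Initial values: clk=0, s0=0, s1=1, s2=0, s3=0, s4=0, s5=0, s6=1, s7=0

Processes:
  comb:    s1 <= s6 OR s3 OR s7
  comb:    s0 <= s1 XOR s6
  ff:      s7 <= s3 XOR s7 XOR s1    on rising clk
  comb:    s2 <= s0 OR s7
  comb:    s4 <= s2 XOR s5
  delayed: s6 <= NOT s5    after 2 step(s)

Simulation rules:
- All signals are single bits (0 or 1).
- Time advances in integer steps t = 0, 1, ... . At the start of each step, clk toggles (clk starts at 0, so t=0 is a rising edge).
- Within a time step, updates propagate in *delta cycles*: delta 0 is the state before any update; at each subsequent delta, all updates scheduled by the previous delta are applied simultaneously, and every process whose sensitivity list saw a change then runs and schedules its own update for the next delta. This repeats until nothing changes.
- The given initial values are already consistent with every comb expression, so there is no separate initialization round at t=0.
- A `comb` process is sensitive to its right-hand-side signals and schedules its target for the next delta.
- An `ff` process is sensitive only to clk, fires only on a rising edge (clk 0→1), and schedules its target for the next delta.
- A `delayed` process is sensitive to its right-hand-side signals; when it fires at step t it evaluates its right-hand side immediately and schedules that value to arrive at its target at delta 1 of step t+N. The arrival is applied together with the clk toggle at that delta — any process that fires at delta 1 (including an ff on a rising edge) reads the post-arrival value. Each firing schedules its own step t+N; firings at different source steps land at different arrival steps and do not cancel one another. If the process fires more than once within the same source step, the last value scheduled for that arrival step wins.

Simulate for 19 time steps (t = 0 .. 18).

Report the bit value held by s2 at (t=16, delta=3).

t0.Δ0 s3=0 s6=1 s0=0 clk=0 s7=0 s2=0 s4=0 s5=0 s1=1
t0.Δ1 s3=0 s6=1 s0=0 clk=1 s7=0 s2=0 s4=0 s5=0 s1=1
t0.Δ2 s3=0 s6=1 s0=0 clk=1 s7=1 s2=0 s4=0 s5=0 s1=1
t0.Δ3 s3=0 s6=1 s0=0 clk=1 s7=1 s2=1 s4=0 s5=0 s1=1
t0.Δ4 s3=0 s6=1 s0=0 clk=1 s7=1 s2=1 s4=1 s5=0 s1=1
t1.Δ0 s3=0 s6=1 s0=0 clk=1 s7=1 s2=1 s4=1 s5=0 s1=1
t1.Δ1 s3=0 s6=1 s0=0 clk=0 s7=1 s2=1 s4=1 s5=0 s1=1
t2.Δ0 s3=0 s6=1 s0=0 clk=0 s7=1 s2=1 s4=1 s5=0 s1=1
t2.Δ1 s3=0 s6=1 s0=0 clk=1 s7=1 s2=1 s4=1 s5=0 s1=1
t2.Δ2 s3=0 s6=1 s0=0 clk=1 s7=0 s2=1 s4=1 s5=0 s1=1
t2.Δ3 s3=0 s6=1 s0=0 clk=1 s7=0 s2=0 s4=1 s5=0 s1=1
t2.Δ4 s3=0 s6=1 s0=0 clk=1 s7=0 s2=0 s4=0 s5=0 s1=1
t3.Δ0 s3=0 s6=1 s0=0 clk=1 s7=0 s2=0 s4=0 s5=0 s1=1
t3.Δ1 s3=0 s6=1 s0=0 clk=0 s7=0 s2=0 s4=0 s5=0 s1=1
t4.Δ0 s3=0 s6=1 s0=0 clk=0 s7=0 s2=0 s4=0 s5=0 s1=1
t4.Δ1 s3=0 s6=1 s0=0 clk=1 s7=0 s2=0 s4=0 s5=0 s1=1
t4.Δ2 s3=0 s6=1 s0=0 clk=1 s7=1 s2=0 s4=0 s5=0 s1=1
t4.Δ3 s3=0 s6=1 s0=0 clk=1 s7=1 s2=1 s4=0 s5=0 s1=1
t4.Δ4 s3=0 s6=1 s0=0 clk=1 s7=1 s2=1 s4=1 s5=0 s1=1
t5.Δ0 s3=0 s6=1 s0=0 clk=1 s7=1 s2=1 s4=1 s5=0 s1=1
t5.Δ1 s3=0 s6=1 s0=0 clk=0 s7=1 s2=1 s4=1 s5=0 s1=1
t6.Δ0 s3=0 s6=1 s0=0 clk=0 s7=1 s2=1 s4=1 s5=0 s1=1
t6.Δ1 s3=0 s6=1 s0=0 clk=1 s7=1 s2=1 s4=1 s5=0 s1=1
t6.Δ2 s3=0 s6=1 s0=0 clk=1 s7=0 s2=1 s4=1 s5=0 s1=1
t6.Δ3 s3=0 s6=1 s0=0 clk=1 s7=0 s2=0 s4=1 s5=0 s1=1
t6.Δ4 s3=0 s6=1 s0=0 clk=1 s7=0 s2=0 s4=0 s5=0 s1=1
t7.Δ0 s3=0 s6=1 s0=0 clk=1 s7=0 s2=0 s4=0 s5=0 s1=1
t7.Δ1 s3=0 s6=1 s0=0 clk=0 s7=0 s2=0 s4=0 s5=0 s1=1
t8.Δ0 s3=0 s6=1 s0=0 clk=0 s7=0 s2=0 s4=0 s5=0 s1=1
t8.Δ1 s3=0 s6=1 s0=0 clk=1 s7=0 s2=0 s4=0 s5=0 s1=1
t8.Δ2 s3=0 s6=1 s0=0 clk=1 s7=1 s2=0 s4=0 s5=0 s1=1
t8.Δ3 s3=0 s6=1 s0=0 clk=1 s7=1 s2=1 s4=0 s5=0 s1=1
t8.Δ4 s3=0 s6=1 s0=0 clk=1 s7=1 s2=1 s4=1 s5=0 s1=1
t9.Δ0 s3=0 s6=1 s0=0 clk=1 s7=1 s2=1 s4=1 s5=0 s1=1
t9.Δ1 s3=0 s6=1 s0=0 clk=0 s7=1 s2=1 s4=1 s5=0 s1=1
t10.Δ0 s3=0 s6=1 s0=0 clk=0 s7=1 s2=1 s4=1 s5=0 s1=1
t10.Δ1 s3=0 s6=1 s0=0 clk=1 s7=1 s2=1 s4=1 s5=0 s1=1
t10.Δ2 s3=0 s6=1 s0=0 clk=1 s7=0 s2=1 s4=1 s5=0 s1=1
t10.Δ3 s3=0 s6=1 s0=0 clk=1 s7=0 s2=0 s4=1 s5=0 s1=1
t10.Δ4 s3=0 s6=1 s0=0 clk=1 s7=0 s2=0 s4=0 s5=0 s1=1
t11.Δ0 s3=0 s6=1 s0=0 clk=1 s7=0 s2=0 s4=0 s5=0 s1=1
t11.Δ1 s3=0 s6=1 s0=0 clk=0 s7=0 s2=0 s4=0 s5=0 s1=1
t12.Δ0 s3=0 s6=1 s0=0 clk=0 s7=0 s2=0 s4=0 s5=0 s1=1
t12.Δ1 s3=0 s6=1 s0=0 clk=1 s7=0 s2=0 s4=0 s5=0 s1=1
t12.Δ2 s3=0 s6=1 s0=0 clk=1 s7=1 s2=0 s4=0 s5=0 s1=1
t12.Δ3 s3=0 s6=1 s0=0 clk=1 s7=1 s2=1 s4=0 s5=0 s1=1
t12.Δ4 s3=0 s6=1 s0=0 clk=1 s7=1 s2=1 s4=1 s5=0 s1=1
t13.Δ0 s3=0 s6=1 s0=0 clk=1 s7=1 s2=1 s4=1 s5=0 s1=1
t13.Δ1 s3=0 s6=1 s0=0 clk=0 s7=1 s2=1 s4=1 s5=0 s1=1
t14.Δ0 s3=0 s6=1 s0=0 clk=0 s7=1 s2=1 s4=1 s5=0 s1=1
t14.Δ1 s3=0 s6=1 s0=0 clk=1 s7=1 s2=1 s4=1 s5=0 s1=1
t14.Δ2 s3=0 s6=1 s0=0 clk=1 s7=0 s2=1 s4=1 s5=0 s1=1
t14.Δ3 s3=0 s6=1 s0=0 clk=1 s7=0 s2=0 s4=1 s5=0 s1=1
t14.Δ4 s3=0 s6=1 s0=0 clk=1 s7=0 s2=0 s4=0 s5=0 s1=1
t15.Δ0 s3=0 s6=1 s0=0 clk=1 s7=0 s2=0 s4=0 s5=0 s1=1
t15.Δ1 s3=0 s6=1 s0=0 clk=0 s7=0 s2=0 s4=0 s5=0 s1=1
t16.Δ0 s3=0 s6=1 s0=0 clk=0 s7=0 s2=0 s4=0 s5=0 s1=1
t16.Δ1 s3=0 s6=1 s0=0 clk=1 s7=0 s2=0 s4=0 s5=0 s1=1
t16.Δ2 s3=0 s6=1 s0=0 clk=1 s7=1 s2=0 s4=0 s5=0 s1=1
t16.Δ3 s3=0 s6=1 s0=0 clk=1 s7=1 s2=1 s4=0 s5=0 s1=1
t16.Δ4 s3=0 s6=1 s0=0 clk=1 s7=1 s2=1 s4=1 s5=0 s1=1
t17.Δ0 s3=0 s6=1 s0=0 clk=1 s7=1 s2=1 s4=1 s5=0 s1=1
t17.Δ1 s3=0 s6=1 s0=0 clk=0 s7=1 s2=1 s4=1 s5=0 s1=1
t18.Δ0 s3=0 s6=1 s0=0 clk=0 s7=1 s2=1 s4=1 s5=0 s1=1
t18.Δ1 s3=0 s6=1 s0=0 clk=1 s7=1 s2=1 s4=1 s5=0 s1=1
t18.Δ2 s3=0 s6=1 s0=0 clk=1 s7=0 s2=1 s4=1 s5=0 s1=1
t18.Δ3 s3=0 s6=1 s0=0 clk=1 s7=0 s2=0 s4=1 s5=0 s1=1
t18.Δ4 s3=0 s6=1 s0=0 clk=1 s7=0 s2=0 s4=0 s5=0 s1=1

1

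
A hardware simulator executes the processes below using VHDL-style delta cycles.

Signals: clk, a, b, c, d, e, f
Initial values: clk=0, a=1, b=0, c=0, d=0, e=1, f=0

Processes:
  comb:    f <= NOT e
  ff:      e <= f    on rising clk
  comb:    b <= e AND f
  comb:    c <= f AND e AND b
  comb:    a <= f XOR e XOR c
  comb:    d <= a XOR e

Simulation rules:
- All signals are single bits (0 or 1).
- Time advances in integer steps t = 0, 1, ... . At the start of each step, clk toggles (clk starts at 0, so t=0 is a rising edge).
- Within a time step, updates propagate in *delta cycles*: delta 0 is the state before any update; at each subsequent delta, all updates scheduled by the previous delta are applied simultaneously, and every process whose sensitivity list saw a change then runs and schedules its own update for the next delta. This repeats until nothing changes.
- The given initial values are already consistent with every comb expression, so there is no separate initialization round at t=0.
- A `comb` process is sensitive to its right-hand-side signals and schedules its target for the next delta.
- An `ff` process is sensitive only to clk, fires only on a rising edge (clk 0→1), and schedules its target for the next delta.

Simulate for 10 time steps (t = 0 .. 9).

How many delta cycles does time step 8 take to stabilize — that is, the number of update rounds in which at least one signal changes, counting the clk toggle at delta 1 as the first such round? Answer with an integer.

[bits: d,clk,b,a,f,c,e]
t=0: Δ0=0001001 Δ1=0101001 Δ2=0101000 Δ3=1100100 Δ4=0101100 Δ5=1101100 | 5Δ
t=1: Δ0=1101100 Δ1=1001100 | 1Δ
t=2: Δ0=1001100 Δ1=1101100 Δ2=1101101 Δ3=0110001 Δ4=1101001 Δ5=0101001 | 5Δ
t=3: Δ0=0101001 Δ1=0001001 | 1Δ
t=4: Δ0=0001001 Δ1=0101001 Δ2=0101000 Δ3=1100100 Δ4=0101100 Δ5=1101100 | 5Δ
t=5: Δ0=1101100 Δ1=1001100 | 1Δ
t=6: Δ0=1001100 Δ1=1101100 Δ2=1101101 Δ3=0110001 Δ4=1101001 Δ5=0101001 | 5Δ
t=7: Δ0=0101001 Δ1=0001001 | 1Δ
t=8: Δ0=0001001 Δ1=0101001 Δ2=0101000 Δ3=1100100 Δ4=0101100 Δ5=1101100 | 5Δ
t=9: Δ0=1101100 Δ1=1001100 | 1Δ

5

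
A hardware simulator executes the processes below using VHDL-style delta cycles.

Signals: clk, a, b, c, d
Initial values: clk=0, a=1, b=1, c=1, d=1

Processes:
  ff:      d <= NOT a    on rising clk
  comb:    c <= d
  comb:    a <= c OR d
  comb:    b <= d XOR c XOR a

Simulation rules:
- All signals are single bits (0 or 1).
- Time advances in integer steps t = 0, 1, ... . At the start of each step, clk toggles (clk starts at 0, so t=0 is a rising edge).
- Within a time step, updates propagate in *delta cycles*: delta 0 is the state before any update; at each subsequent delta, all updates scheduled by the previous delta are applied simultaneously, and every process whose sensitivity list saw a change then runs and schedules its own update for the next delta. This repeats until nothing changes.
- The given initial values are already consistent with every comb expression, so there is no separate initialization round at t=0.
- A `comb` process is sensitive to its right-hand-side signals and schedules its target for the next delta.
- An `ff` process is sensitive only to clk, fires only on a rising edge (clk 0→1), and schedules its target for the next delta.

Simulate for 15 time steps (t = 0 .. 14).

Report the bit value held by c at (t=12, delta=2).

1

[bits: d,a,b,clk,c]
t=0: Δ0=11101 Δ1=11111 Δ2=01111 Δ3=01010 Δ4=00110 Δ5=00010 | 5Δ
t=1: Δ0=00010 Δ1=00000 | 1Δ
t=2: Δ0=00000 Δ1=00010 Δ2=10010 Δ3=11111 | 3Δ
t=3: Δ0=11111 Δ1=11101 | 1Δ
t=4: Δ0=11101 Δ1=11111 Δ2=01111 Δ3=01010 Δ4=00110 Δ5=00010 | 5Δ
t=5: Δ0=00010 Δ1=00000 | 1Δ
t=6: Δ0=00000 Δ1=00010 Δ2=10010 Δ3=11111 | 3Δ
t=7: Δ0=11111 Δ1=11101 | 1Δ
t=8: Δ0=11101 Δ1=11111 Δ2=01111 Δ3=01010 Δ4=00110 Δ5=00010 | 5Δ
t=9: Δ0=00010 Δ1=00000 | 1Δ
t=10: Δ0=00000 Δ1=00010 Δ2=10010 Δ3=11111 | 3Δ
t=11: Δ0=11111 Δ1=11101 | 1Δ
t=12: Δ0=11101 Δ1=11111 Δ2=01111 Δ3=01010 Δ4=00110 Δ5=00010 | 5Δ
t=13: Δ0=00010 Δ1=00000 | 1Δ
t=14: Δ0=00000 Δ1=00010 Δ2=10010 Δ3=11111 | 3Δ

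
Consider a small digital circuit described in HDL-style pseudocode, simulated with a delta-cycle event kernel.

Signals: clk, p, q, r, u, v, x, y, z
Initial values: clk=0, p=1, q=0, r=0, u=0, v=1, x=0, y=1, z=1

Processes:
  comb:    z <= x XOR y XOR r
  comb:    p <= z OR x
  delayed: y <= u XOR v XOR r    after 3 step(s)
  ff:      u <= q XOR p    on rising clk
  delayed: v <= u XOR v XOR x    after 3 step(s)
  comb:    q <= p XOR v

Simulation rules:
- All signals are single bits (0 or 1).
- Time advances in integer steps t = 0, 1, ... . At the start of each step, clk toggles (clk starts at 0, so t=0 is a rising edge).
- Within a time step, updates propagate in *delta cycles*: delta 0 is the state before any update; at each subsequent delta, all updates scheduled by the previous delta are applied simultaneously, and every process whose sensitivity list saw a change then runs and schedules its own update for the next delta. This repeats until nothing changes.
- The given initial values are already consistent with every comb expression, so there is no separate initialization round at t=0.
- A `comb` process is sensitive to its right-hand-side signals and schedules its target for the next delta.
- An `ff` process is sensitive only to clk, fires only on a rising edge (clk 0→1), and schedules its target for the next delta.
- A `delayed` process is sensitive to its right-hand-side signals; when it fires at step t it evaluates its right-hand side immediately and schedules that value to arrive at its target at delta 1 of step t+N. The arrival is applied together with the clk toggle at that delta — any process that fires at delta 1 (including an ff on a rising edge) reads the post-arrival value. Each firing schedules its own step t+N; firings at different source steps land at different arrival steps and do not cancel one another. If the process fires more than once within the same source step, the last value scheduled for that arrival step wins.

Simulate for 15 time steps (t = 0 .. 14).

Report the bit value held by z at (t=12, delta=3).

1

[bits: r,x,u,q,clk,z,y,p,v]
t=0: Δ0=000001111 Δ1=000011111 Δ2=001011111 | 2Δ
t=1: Δ0=001011111 Δ1=001001111 | 1Δ
t=2: Δ0=001001111 Δ1=001011111 | 1Δ
t=3: Δ0=001011111 Δ1=001001010 Δ2=001100010 Δ3=001100000 Δ4=001000000 | 4Δ
t=4: Δ0=001000000 Δ1=001010000 Δ2=000010000 | 2Δ
t=5: Δ0=000010000 Δ1=000000000 | 1Δ
t=6: Δ0=000000000 Δ1=000010101 Δ2=000111101 Δ3=000111111 Δ4=000011111 | 4Δ
t=7: Δ0=000011111 Δ1=000001010 Δ2=000100010 Δ3=000100000 Δ4=000000000 | 4Δ
t=8: Δ0=000000000 Δ1=000010000 | 1Δ
t=9: Δ0=000010000 Δ1=000000101 Δ2=000101101 Δ3=000101111 Δ4=000001111 | 4Δ
t=10: Δ0=000001111 Δ1=000011010 Δ2=001110010 Δ3=001110000 Δ4=001010000 | 4Δ
t=11: Δ0=001010000 Δ1=001000000 | 1Δ
t=12: Δ0=001000000 Δ1=001010101 Δ2=000111101 Δ3=000111111 Δ4=000011111 | 4Δ
t=13: Δ0=000011111 Δ1=000001111 | 1Δ
t=14: Δ0=000001111 Δ1=000011111 Δ2=001011111 | 2Δ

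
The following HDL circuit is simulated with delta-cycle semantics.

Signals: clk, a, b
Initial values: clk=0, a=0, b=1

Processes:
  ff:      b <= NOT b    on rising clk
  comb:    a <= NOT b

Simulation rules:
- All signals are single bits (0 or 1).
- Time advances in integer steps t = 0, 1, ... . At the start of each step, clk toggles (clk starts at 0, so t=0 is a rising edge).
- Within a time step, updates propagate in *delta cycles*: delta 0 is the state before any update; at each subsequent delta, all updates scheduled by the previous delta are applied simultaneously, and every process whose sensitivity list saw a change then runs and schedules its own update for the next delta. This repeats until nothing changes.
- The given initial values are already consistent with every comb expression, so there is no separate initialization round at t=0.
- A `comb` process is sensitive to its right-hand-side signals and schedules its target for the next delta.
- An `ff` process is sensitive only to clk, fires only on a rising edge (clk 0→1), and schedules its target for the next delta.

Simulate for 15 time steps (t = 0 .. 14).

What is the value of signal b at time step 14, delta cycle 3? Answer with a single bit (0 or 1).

t=0 Δ0: a=0 clk=0 b=1
  Δ1: clk:0→1
  Δ2: b:1→0
  Δ3: a:0→1
  (3Δ to stable)
t=1 Δ0: a=1 clk=1 b=0
  Δ1: clk:1→0
  (1Δ to stable)
t=2 Δ0: a=1 clk=0 b=0
  Δ1: clk:0→1
  Δ2: b:0→1
  Δ3: a:1→0
  (3Δ to stable)
t=3 Δ0: a=0 clk=1 b=1
  Δ1: clk:1→0
  (1Δ to stable)
t=4 Δ0: a=0 clk=0 b=1
  Δ1: clk:0→1
  Δ2: b:1→0
  Δ3: a:0→1
  (3Δ to stable)
t=5 Δ0: a=1 clk=1 b=0
  Δ1: clk:1→0
  (1Δ to stable)
t=6 Δ0: a=1 clk=0 b=0
  Δ1: clk:0→1
  Δ2: b:0→1
  Δ3: a:1→0
  (3Δ to stable)
t=7 Δ0: a=0 clk=1 b=1
  Δ1: clk:1→0
  (1Δ to stable)
t=8 Δ0: a=0 clk=0 b=1
  Δ1: clk:0→1
  Δ2: b:1→0
  Δ3: a:0→1
  (3Δ to stable)
t=9 Δ0: a=1 clk=1 b=0
  Δ1: clk:1→0
  (1Δ to stable)
t=10 Δ0: a=1 clk=0 b=0
  Δ1: clk:0→1
  Δ2: b:0→1
  Δ3: a:1→0
  (3Δ to stable)
t=11 Δ0: a=0 clk=1 b=1
  Δ1: clk:1→0
  (1Δ to stable)
t=12 Δ0: a=0 clk=0 b=1
  Δ1: clk:0→1
  Δ2: b:1→0
  Δ3: a:0→1
  (3Δ to stable)
t=13 Δ0: a=1 clk=1 b=0
  Δ1: clk:1→0
  (1Δ to stable)
t=14 Δ0: a=1 clk=0 b=0
  Δ1: clk:0→1
  Δ2: b:0→1
  Δ3: a:1→0
  (3Δ to stable)

1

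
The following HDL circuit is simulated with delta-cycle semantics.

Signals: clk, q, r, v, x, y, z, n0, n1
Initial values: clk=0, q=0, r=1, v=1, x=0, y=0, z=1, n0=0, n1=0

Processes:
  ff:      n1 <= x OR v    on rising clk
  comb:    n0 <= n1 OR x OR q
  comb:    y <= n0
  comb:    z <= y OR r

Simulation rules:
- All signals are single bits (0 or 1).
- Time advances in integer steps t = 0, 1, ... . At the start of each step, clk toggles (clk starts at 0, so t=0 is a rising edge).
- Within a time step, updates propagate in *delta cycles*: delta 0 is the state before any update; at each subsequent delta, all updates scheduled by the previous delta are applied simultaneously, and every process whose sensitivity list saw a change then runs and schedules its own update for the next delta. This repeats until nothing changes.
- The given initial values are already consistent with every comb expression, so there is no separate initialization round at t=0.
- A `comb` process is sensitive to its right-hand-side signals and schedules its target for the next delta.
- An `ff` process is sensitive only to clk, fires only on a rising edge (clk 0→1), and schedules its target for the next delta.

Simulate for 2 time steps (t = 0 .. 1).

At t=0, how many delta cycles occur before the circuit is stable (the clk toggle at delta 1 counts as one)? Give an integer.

4

t=0 Δ0: x=0 z=1 r=1 n0=0 n1=0 clk=0 v=1 q=0 y=0
  Δ1: clk:0→1
  Δ2: n1:0→1
  Δ3: n0:0→1
  Δ4: y:0→1
  (4Δ to stable)
t=1 Δ0: x=0 z=1 r=1 n0=1 n1=1 clk=1 v=1 q=0 y=1
  Δ1: clk:1→0
  (1Δ to stable)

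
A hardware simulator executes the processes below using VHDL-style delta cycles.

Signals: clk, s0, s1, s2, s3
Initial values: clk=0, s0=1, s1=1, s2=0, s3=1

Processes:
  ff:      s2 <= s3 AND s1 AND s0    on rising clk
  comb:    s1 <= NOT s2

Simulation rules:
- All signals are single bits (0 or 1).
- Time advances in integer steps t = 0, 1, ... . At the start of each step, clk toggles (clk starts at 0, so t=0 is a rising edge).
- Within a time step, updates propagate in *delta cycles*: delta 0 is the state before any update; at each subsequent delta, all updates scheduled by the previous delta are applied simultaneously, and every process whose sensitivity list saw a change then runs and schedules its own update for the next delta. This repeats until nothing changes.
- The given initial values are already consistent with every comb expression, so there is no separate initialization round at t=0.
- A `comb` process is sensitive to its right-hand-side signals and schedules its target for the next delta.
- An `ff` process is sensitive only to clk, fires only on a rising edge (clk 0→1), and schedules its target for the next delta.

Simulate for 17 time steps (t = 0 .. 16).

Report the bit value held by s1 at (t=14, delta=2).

0

[bits: s1,s3,clk,s0,s2]
t=0: Δ0=11010 Δ1=11110 Δ2=11111 Δ3=01111 | 3Δ
t=1: Δ0=01111 Δ1=01011 | 1Δ
t=2: Δ0=01011 Δ1=01111 Δ2=01110 Δ3=11110 | 3Δ
t=3: Δ0=11110 Δ1=11010 | 1Δ
t=4: Δ0=11010 Δ1=11110 Δ2=11111 Δ3=01111 | 3Δ
t=5: Δ0=01111 Δ1=01011 | 1Δ
t=6: Δ0=01011 Δ1=01111 Δ2=01110 Δ3=11110 | 3Δ
t=7: Δ0=11110 Δ1=11010 | 1Δ
t=8: Δ0=11010 Δ1=11110 Δ2=11111 Δ3=01111 | 3Δ
t=9: Δ0=01111 Δ1=01011 | 1Δ
t=10: Δ0=01011 Δ1=01111 Δ2=01110 Δ3=11110 | 3Δ
t=11: Δ0=11110 Δ1=11010 | 1Δ
t=12: Δ0=11010 Δ1=11110 Δ2=11111 Δ3=01111 | 3Δ
t=13: Δ0=01111 Δ1=01011 | 1Δ
t=14: Δ0=01011 Δ1=01111 Δ2=01110 Δ3=11110 | 3Δ
t=15: Δ0=11110 Δ1=11010 | 1Δ
t=16: Δ0=11010 Δ1=11110 Δ2=11111 Δ3=01111 | 3Δ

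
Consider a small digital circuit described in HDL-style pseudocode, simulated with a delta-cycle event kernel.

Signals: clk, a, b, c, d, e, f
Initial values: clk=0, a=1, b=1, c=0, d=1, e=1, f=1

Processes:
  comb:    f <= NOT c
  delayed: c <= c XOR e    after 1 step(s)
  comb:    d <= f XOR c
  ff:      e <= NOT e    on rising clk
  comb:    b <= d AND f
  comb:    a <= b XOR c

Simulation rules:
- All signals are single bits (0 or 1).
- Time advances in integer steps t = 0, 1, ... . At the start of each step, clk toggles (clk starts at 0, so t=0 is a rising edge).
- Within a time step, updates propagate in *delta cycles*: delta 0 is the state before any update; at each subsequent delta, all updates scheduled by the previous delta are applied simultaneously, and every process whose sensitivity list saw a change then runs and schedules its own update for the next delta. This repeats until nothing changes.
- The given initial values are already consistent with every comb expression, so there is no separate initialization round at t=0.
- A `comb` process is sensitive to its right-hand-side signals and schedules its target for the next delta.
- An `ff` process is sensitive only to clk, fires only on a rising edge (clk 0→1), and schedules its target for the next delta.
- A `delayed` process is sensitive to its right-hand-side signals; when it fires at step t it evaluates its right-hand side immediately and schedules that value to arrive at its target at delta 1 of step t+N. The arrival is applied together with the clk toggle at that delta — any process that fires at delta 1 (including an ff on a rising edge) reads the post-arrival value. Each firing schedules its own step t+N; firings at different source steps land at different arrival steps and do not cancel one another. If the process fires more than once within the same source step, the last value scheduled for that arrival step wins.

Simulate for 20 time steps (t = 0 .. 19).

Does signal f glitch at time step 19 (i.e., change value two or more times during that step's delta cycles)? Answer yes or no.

t0.Δ0 e=1 c=0 b=1 f=1 d=1 a=1 clk=0
t0.Δ1 e=1 c=0 b=1 f=1 d=1 a=1 clk=1
t0.Δ2 e=0 c=0 b=1 f=1 d=1 a=1 clk=1
t1.Δ0 e=0 c=0 b=1 f=1 d=1 a=1 clk=1
t1.Δ1 e=0 c=0 b=1 f=1 d=1 a=1 clk=0
t2.Δ0 e=0 c=0 b=1 f=1 d=1 a=1 clk=0
t2.Δ1 e=0 c=0 b=1 f=1 d=1 a=1 clk=1
t2.Δ2 e=1 c=0 b=1 f=1 d=1 a=1 clk=1
t3.Δ0 e=1 c=0 b=1 f=1 d=1 a=1 clk=1
t3.Δ1 e=1 c=1 b=1 f=1 d=1 a=1 clk=0
t3.Δ2 e=1 c=1 b=1 f=0 d=0 a=0 clk=0
t3.Δ3 e=1 c=1 b=0 f=0 d=1 a=0 clk=0
t3.Δ4 e=1 c=1 b=0 f=0 d=1 a=1 clk=0
t4.Δ0 e=1 c=1 b=0 f=0 d=1 a=1 clk=0
t4.Δ1 e=1 c=0 b=0 f=0 d=1 a=1 clk=1
t4.Δ2 e=0 c=0 b=0 f=1 d=0 a=0 clk=1
t4.Δ3 e=0 c=0 b=0 f=1 d=1 a=0 clk=1
t4.Δ4 e=0 c=0 b=1 f=1 d=1 a=0 clk=1
t4.Δ5 e=0 c=0 b=1 f=1 d=1 a=1 clk=1
t5.Δ0 e=0 c=0 b=1 f=1 d=1 a=1 clk=1
t5.Δ1 e=0 c=0 b=1 f=1 d=1 a=1 clk=0
t6.Δ0 e=0 c=0 b=1 f=1 d=1 a=1 clk=0
t6.Δ1 e=0 c=0 b=1 f=1 d=1 a=1 clk=1
t6.Δ2 e=1 c=0 b=1 f=1 d=1 a=1 clk=1
t7.Δ0 e=1 c=0 b=1 f=1 d=1 a=1 clk=1
t7.Δ1 e=1 c=1 b=1 f=1 d=1 a=1 clk=0
t7.Δ2 e=1 c=1 b=1 f=0 d=0 a=0 clk=0
t7.Δ3 e=1 c=1 b=0 f=0 d=1 a=0 clk=0
t7.Δ4 e=1 c=1 b=0 f=0 d=1 a=1 clk=0
t8.Δ0 e=1 c=1 b=0 f=0 d=1 a=1 clk=0
t8.Δ1 e=1 c=0 b=0 f=0 d=1 a=1 clk=1
t8.Δ2 e=0 c=0 b=0 f=1 d=0 a=0 clk=1
t8.Δ3 e=0 c=0 b=0 f=1 d=1 a=0 clk=1
t8.Δ4 e=0 c=0 b=1 f=1 d=1 a=0 clk=1
t8.Δ5 e=0 c=0 b=1 f=1 d=1 a=1 clk=1
t9.Δ0 e=0 c=0 b=1 f=1 d=1 a=1 clk=1
t9.Δ1 e=0 c=0 b=1 f=1 d=1 a=1 clk=0
t10.Δ0 e=0 c=0 b=1 f=1 d=1 a=1 clk=0
t10.Δ1 e=0 c=0 b=1 f=1 d=1 a=1 clk=1
t10.Δ2 e=1 c=0 b=1 f=1 d=1 a=1 clk=1
t11.Δ0 e=1 c=0 b=1 f=1 d=1 a=1 clk=1
t11.Δ1 e=1 c=1 b=1 f=1 d=1 a=1 clk=0
t11.Δ2 e=1 c=1 b=1 f=0 d=0 a=0 clk=0
t11.Δ3 e=1 c=1 b=0 f=0 d=1 a=0 clk=0
t11.Δ4 e=1 c=1 b=0 f=0 d=1 a=1 clk=0
t12.Δ0 e=1 c=1 b=0 f=0 d=1 a=1 clk=0
t12.Δ1 e=1 c=0 b=0 f=0 d=1 a=1 clk=1
t12.Δ2 e=0 c=0 b=0 f=1 d=0 a=0 clk=1
t12.Δ3 e=0 c=0 b=0 f=1 d=1 a=0 clk=1
t12.Δ4 e=0 c=0 b=1 f=1 d=1 a=0 clk=1
t12.Δ5 e=0 c=0 b=1 f=1 d=1 a=1 clk=1
t13.Δ0 e=0 c=0 b=1 f=1 d=1 a=1 clk=1
t13.Δ1 e=0 c=0 b=1 f=1 d=1 a=1 clk=0
t14.Δ0 e=0 c=0 b=1 f=1 d=1 a=1 clk=0
t14.Δ1 e=0 c=0 b=1 f=1 d=1 a=1 clk=1
t14.Δ2 e=1 c=0 b=1 f=1 d=1 a=1 clk=1
t15.Δ0 e=1 c=0 b=1 f=1 d=1 a=1 clk=1
t15.Δ1 e=1 c=1 b=1 f=1 d=1 a=1 clk=0
t15.Δ2 e=1 c=1 b=1 f=0 d=0 a=0 clk=0
t15.Δ3 e=1 c=1 b=0 f=0 d=1 a=0 clk=0
t15.Δ4 e=1 c=1 b=0 f=0 d=1 a=1 clk=0
t16.Δ0 e=1 c=1 b=0 f=0 d=1 a=1 clk=0
t16.Δ1 e=1 c=0 b=0 f=0 d=1 a=1 clk=1
t16.Δ2 e=0 c=0 b=0 f=1 d=0 a=0 clk=1
t16.Δ3 e=0 c=0 b=0 f=1 d=1 a=0 clk=1
t16.Δ4 e=0 c=0 b=1 f=1 d=1 a=0 clk=1
t16.Δ5 e=0 c=0 b=1 f=1 d=1 a=1 clk=1
t17.Δ0 e=0 c=0 b=1 f=1 d=1 a=1 clk=1
t17.Δ1 e=0 c=0 b=1 f=1 d=1 a=1 clk=0
t18.Δ0 e=0 c=0 b=1 f=1 d=1 a=1 clk=0
t18.Δ1 e=0 c=0 b=1 f=1 d=1 a=1 clk=1
t18.Δ2 e=1 c=0 b=1 f=1 d=1 a=1 clk=1
t19.Δ0 e=1 c=0 b=1 f=1 d=1 a=1 clk=1
t19.Δ1 e=1 c=1 b=1 f=1 d=1 a=1 clk=0
t19.Δ2 e=1 c=1 b=1 f=0 d=0 a=0 clk=0
t19.Δ3 e=1 c=1 b=0 f=0 d=1 a=0 clk=0
t19.Δ4 e=1 c=1 b=0 f=0 d=1 a=1 clk=0

no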